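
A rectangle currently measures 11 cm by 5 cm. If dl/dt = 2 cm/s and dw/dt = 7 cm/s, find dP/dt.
18 cm/s

P = 2(l + w)
dP/dt = 2(dl/dt + dw/dt) = 2(2 + 7) = 18 cm/s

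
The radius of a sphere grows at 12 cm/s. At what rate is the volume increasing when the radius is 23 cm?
25392π cm³/s

V = (4/3)πr³
dV/dt = dV/dr · dr/dt = 4πr² · 12
At r = 23: dV/dt = 25392π cm³/s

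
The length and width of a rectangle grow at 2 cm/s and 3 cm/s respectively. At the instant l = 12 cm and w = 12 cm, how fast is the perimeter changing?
10 cm/s

P = 2(l + w)
dP/dt = 2(dl/dt + dw/dt) = 2(2 + 3) = 10 cm/s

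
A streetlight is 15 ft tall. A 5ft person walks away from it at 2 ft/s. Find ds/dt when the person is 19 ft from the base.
1 ft/s

By similar triangles: 15/(x+s) = 5/s
Solving: s = 5x/10
ds/dt = 5/10 · dx/dt = 1/2 · 2 = 1 ft/s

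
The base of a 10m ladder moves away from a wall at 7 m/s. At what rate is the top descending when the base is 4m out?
2√21/3 ≈ 3.055 m/s

x² + y² = 10²
2x·dx/dt + 2y·dy/dt = 0
dy/dt = -x/y · dx/dt = -4/(2√21) · 7 = -2√21/3 m/s
The top is descending at 2√21/3 ≈ 3.055 m/s.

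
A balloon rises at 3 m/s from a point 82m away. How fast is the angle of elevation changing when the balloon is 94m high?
0.01581 rad/s

tan(θ) = y/82
sec²(θ) · dθ/dt = (1/82) · dy/dt
dθ/dt = cos²(θ)/82 · 3 = 82/(82² + 94²) · 3
dθ/dt = 0.01581 rad/s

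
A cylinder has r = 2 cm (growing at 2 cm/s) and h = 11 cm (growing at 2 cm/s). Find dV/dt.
96π cm³/s

V = πr²h
dV/dt = 2πrh·dr/dt + πr²·dh/dt
= 2π(2)(11)(2) + π(2)²(2)
= 96π cm³/s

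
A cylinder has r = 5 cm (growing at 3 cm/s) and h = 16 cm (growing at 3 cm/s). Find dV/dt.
555π cm³/s

V = πr²h
dV/dt = 2πrh·dr/dt + πr²·dh/dt
= 2π(5)(16)(3) + π(5)²(3)
= 555π cm³/s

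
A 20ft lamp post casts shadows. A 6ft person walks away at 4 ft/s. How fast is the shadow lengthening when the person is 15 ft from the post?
12/7 ft/s

By similar triangles: 20/(x+s) = 6/s
Solving: s = 6x/14
ds/dt = 6/14 · dx/dt = 3/7 · 4 = 12/7 ft/s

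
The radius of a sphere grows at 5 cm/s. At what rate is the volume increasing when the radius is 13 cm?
3380π cm³/s

V = (4/3)πr³
dV/dt = dV/dr · dr/dt = 4πr² · 5
At r = 13: dV/dt = 3380π cm³/s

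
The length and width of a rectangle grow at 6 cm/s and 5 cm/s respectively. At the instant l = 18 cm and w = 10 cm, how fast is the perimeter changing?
22 cm/s

P = 2(l + w)
dP/dt = 2(dl/dt + dw/dt) = 2(6 + 5) = 22 cm/s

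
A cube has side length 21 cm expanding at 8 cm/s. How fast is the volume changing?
10584 cm³/s

V = s³
dV/dt = 3s² · ds/dt = 3·21²·8 = 10584 cm³/s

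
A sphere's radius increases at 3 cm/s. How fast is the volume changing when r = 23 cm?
6348π cm³/s

V = (4/3)πr³
dV/dt = dV/dr · dr/dt = 4πr² · 3
At r = 23: dV/dt = 6348π cm³/s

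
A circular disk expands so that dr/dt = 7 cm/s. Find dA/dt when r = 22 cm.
308π cm²/s

A = πr²
dA/dt = 2πr · dr/dt = 2π(22)(7) = 308π cm²/s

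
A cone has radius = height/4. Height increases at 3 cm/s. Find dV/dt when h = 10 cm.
75π/4 cm³/s

V = (1/3)π(h/4)²h = πh³/48
dV/dt = πh²/16 · 3
At h = 10: dV/dt = 75π/4 cm³/s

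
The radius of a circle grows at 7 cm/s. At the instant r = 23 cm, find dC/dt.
14π cm/s

C = 2πr
dC/dt = 2π · dr/dt = 2π · 7 = 14π cm/s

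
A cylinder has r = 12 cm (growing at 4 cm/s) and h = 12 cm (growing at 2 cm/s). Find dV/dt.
1440π cm³/s

V = πr²h
dV/dt = 2πrh·dr/dt + πr²·dh/dt
= 2π(12)(12)(4) + π(12)²(2)
= 1440π cm³/s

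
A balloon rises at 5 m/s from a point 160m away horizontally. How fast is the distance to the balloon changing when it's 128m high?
20√41/41 ≈ 3.123 m/s

z² = 160² + y²
z = √(160² + 128²) = 32√41
dz/dt = y/z · dy/dt = 128/(32√41) · 5 = 20√41/41 ≈ 3.123 m/s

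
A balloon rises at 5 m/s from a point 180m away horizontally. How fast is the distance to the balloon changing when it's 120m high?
10√13/13 ≈ 2.774 m/s

z² = 180² + y²
z = √(180² + 120²) = 60√13
dz/dt = y/z · dy/dt = 120/(60√13) · 5 = 10√13/13 ≈ 2.774 m/s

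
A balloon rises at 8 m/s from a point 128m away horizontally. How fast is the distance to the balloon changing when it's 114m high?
456√7345/7345 ≈ 5.321 m/s

z² = 128² + y²
z = √(128² + 114²) = 2√7345
dz/dt = y/z · dy/dt = 114/(2√7345) · 8 = 456√7345/7345 ≈ 5.321 m/s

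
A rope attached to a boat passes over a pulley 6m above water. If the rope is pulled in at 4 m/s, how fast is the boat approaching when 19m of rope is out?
76√13/65 ≈ 4.216 m/s

rope² = x² + 6²
x = √(19² - 6²) = 5√13
dx/dt = (rope/x) · d(rope)/dt = (19/(5√13)) · (-4) = -76√13/65 m/s
The boat approaches at 76√13/65 ≈ 4.216 m/s.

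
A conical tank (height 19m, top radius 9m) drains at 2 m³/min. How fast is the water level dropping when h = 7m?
722/(3969π) ≈ 0.0579 m/min

r/h = 9/19, so r = (9/19)h
V = (1/3)πr²h = (1/3)π((9/19)h)²h = (27/361)πh³
dV/dh = (81/361)πh²
dh/dt = (dV/dt)/(dV/dh) = -2/((81/361)π·7²) = -722/(3969π) m/min
The level is dropping at 722/(3969π) ≈ 0.0579 m/min.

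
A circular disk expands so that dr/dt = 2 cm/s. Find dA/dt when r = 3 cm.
12π cm²/s

A = πr²
dA/dt = 2πr · dr/dt = 2π(3)(2) = 12π cm²/s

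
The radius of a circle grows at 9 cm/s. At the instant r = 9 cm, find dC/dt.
18π cm/s

C = 2πr
dC/dt = 2π · dr/dt = 2π · 9 = 18π cm/s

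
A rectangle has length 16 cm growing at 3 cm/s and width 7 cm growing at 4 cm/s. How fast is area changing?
85 cm²/s

A = lw
dA/dt = w·dl/dt + l·dw/dt = 7·3 + 16·4 = 85 cm²/s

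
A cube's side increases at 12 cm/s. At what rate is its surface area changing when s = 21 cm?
3024 cm²/s

A = 6s²
dA/dt = 12s · ds/dt = 12·21·12 = 3024 cm²/s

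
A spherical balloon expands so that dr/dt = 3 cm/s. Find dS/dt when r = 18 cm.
432π cm²/s

S = 4πr²
dS/dt = dS/dr · dr/dt = 8πr · 3
At r = 18: dS/dt = 432π cm²/s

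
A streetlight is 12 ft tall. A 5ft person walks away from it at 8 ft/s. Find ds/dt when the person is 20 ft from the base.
40/7 ft/s

By similar triangles: 12/(x+s) = 5/s
Solving: s = 5x/7
ds/dt = 5/7 · dx/dt = 5/7 · 8 = 40/7 ft/s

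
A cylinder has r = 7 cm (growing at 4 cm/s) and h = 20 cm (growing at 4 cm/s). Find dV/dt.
1316π cm³/s

V = πr²h
dV/dt = 2πrh·dr/dt + πr²·dh/dt
= 2π(7)(20)(4) + π(7)²(4)
= 1316π cm³/s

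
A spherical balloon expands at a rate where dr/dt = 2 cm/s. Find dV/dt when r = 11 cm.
968π cm³/s

V = (4/3)πr³
dV/dt = dV/dr · dr/dt = 4πr² · 2
At r = 11: dV/dt = 968π cm³/s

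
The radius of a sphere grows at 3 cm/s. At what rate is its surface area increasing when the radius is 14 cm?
336π cm²/s

S = 4πr²
dS/dt = dS/dr · dr/dt = 8πr · 3
At r = 14: dS/dt = 336π cm²/s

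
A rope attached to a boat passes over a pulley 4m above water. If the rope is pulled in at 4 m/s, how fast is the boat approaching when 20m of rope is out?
5√6/3 ≈ 4.082 m/s

rope² = x² + 4²
x = √(20² - 4²) = 8√6
dx/dt = (rope/x) · d(rope)/dt = (20/(8√6)) · (-4) = -5√6/3 m/s
The boat approaches at 5√6/3 ≈ 4.082 m/s.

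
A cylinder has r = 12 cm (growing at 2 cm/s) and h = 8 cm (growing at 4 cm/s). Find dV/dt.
960π cm³/s

V = πr²h
dV/dt = 2πrh·dr/dt + πr²·dh/dt
= 2π(12)(8)(2) + π(12)²(4)
= 960π cm³/s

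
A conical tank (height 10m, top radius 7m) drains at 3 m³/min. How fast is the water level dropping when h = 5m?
12/(49π) ≈ 0.07795 m/min

r/h = 7/10, so r = (7/10)h
V = (1/3)πr²h = (1/3)π((7/10)h)²h = (49/300)πh³
dV/dh = (49/100)πh²
dh/dt = (dV/dt)/(dV/dh) = -3/((49/100)π·5²) = -12/(49π) m/min
The level is dropping at 12/(49π) ≈ 0.07795 m/min.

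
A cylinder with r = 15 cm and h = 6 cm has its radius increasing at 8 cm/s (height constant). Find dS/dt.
576π cm²/s

S = 2πrh + 2πr² (lateral + bases)
dS/dt = (2πh + 4πr)·dr/dt = (2π·6 + 4π·15)·8
= 576π cm²/s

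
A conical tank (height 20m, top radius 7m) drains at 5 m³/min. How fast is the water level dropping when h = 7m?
2000/(2401π) ≈ 0.2651 m/min

r/h = 7/20, so r = (7/20)h
V = (1/3)πr²h = (1/3)π((7/20)h)²h = (49/1200)πh³
dV/dh = (49/400)πh²
dh/dt = (dV/dt)/(dV/dh) = -5/((49/400)π·7²) = -2000/(2401π) m/min
The level is dropping at 2000/(2401π) ≈ 0.2651 m/min.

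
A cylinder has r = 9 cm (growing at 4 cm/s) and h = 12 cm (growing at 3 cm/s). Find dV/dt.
1107π cm³/s

V = πr²h
dV/dt = 2πrh·dr/dt + πr²·dh/dt
= 2π(9)(12)(4) + π(9)²(3)
= 1107π cm³/s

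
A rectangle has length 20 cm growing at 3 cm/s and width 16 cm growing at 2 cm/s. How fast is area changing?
88 cm²/s

A = lw
dA/dt = w·dl/dt + l·dw/dt = 16·3 + 20·2 = 88 cm²/s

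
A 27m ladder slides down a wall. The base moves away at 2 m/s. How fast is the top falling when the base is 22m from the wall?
44√5/35 ≈ 2.811 m/s

x² + y² = 27²
2x·dx/dt + 2y·dy/dt = 0
dy/dt = -x/y · dx/dt = -22/(7√5) · 2 = -44√5/35 m/s
The top is descending at 44√5/35 ≈ 2.811 m/s.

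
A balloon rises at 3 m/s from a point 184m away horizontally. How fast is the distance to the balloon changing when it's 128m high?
48√785/785 ≈ 1.713 m/s

z² = 184² + y²
z = √(184² + 128²) = 8√785
dz/dt = y/z · dy/dt = 128/(8√785) · 3 = 48√785/785 ≈ 1.713 m/s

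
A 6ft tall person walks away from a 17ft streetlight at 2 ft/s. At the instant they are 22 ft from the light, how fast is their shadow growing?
12/11 ft/s

By similar triangles: 17/(x+s) = 6/s
Solving: s = 6x/11
ds/dt = 6/11 · dx/dt = 6/11 · 2 = 12/11 ft/s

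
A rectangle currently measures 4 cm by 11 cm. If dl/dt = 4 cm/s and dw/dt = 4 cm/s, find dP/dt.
16 cm/s

P = 2(l + w)
dP/dt = 2(dl/dt + dw/dt) = 2(4 + 4) = 16 cm/s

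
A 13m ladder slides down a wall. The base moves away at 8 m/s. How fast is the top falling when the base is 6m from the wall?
48√133/133 ≈ 4.162 m/s

x² + y² = 13²
2x·dx/dt + 2y·dy/dt = 0
dy/dt = -x/y · dx/dt = -6/√133 · 8 = -48√133/133 m/s
The top is descending at 48√133/133 ≈ 4.162 m/s.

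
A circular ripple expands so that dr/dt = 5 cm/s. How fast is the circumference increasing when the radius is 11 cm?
10π cm/s

C = 2πr
dC/dt = 2π · dr/dt = 2π · 5 = 10π cm/s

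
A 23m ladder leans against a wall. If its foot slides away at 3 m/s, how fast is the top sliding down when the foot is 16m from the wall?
16√273/91 ≈ 2.905 m/s

x² + y² = 23²
2x·dx/dt + 2y·dy/dt = 0
dy/dt = -x/y · dx/dt = -16/√273 · 3 = -16√273/91 m/s
The top is descending at 16√273/91 ≈ 2.905 m/s.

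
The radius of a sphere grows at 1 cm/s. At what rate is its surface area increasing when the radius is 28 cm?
224π cm²/s

S = 4πr²
dS/dt = dS/dr · dr/dt = 8πr · 1
At r = 28: dS/dt = 224π cm²/s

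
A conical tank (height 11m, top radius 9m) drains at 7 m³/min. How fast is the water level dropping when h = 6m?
847/(2916π) ≈ 0.09246 m/min

r/h = 9/11, so r = (9/11)h
V = (1/3)πr²h = (1/3)π((9/11)h)²h = (27/121)πh³
dV/dh = (81/121)πh²
dh/dt = (dV/dt)/(dV/dh) = -7/((81/121)π·6²) = -847/(2916π) m/min
The level is dropping at 847/(2916π) ≈ 0.09246 m/min.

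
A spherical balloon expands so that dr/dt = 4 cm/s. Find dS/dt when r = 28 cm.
896π cm²/s

S = 4πr²
dS/dt = dS/dr · dr/dt = 8πr · 4
At r = 28: dS/dt = 896π cm²/s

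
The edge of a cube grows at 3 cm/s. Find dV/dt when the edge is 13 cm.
1521 cm³/s

V = s³
dV/dt = 3s² · ds/dt = 3·13²·3 = 1521 cm³/s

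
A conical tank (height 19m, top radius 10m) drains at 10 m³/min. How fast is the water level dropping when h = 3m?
361/(90π) ≈ 1.277 m/min

r/h = 10/19, so r = (10/19)h
V = (1/3)πr²h = (1/3)π((10/19)h)²h = (100/1083)πh³
dV/dh = (100/361)πh²
dh/dt = (dV/dt)/(dV/dh) = -10/((100/361)π·3²) = -361/(90π) m/min
The level is dropping at 361/(90π) ≈ 1.277 m/min.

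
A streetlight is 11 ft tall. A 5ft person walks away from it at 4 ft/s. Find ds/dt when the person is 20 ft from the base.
10/3 ft/s

By similar triangles: 11/(x+s) = 5/s
Solving: s = 5x/6
ds/dt = 5/6 · dx/dt = 5/6 · 4 = 10/3 ft/s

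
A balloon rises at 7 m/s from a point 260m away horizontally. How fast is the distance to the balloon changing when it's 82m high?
287√18581/18581 ≈ 2.105 m/s

z² = 260² + y²
z = √(260² + 82²) = 2√18581
dz/dt = y/z · dy/dt = 82/(2√18581) · 7 = 287√18581/18581 ≈ 2.105 m/s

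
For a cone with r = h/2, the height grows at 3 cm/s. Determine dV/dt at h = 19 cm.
1083π/4 cm³/s

V = (1/3)π(h/2)²h = πh³/12
dV/dt = πh²/4 · 3
At h = 19: dV/dt = 1083π/4 cm³/s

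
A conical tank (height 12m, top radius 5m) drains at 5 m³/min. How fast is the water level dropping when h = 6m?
4/(5π) ≈ 0.2546 m/min

r/h = 5/12, so r = (5/12)h
V = (1/3)πr²h = (1/3)π((5/12)h)²h = (25/432)πh³
dV/dh = (25/144)πh²
dh/dt = (dV/dt)/(dV/dh) = -5/((25/144)π·6²) = -4/(5π) m/min
The level is dropping at 4/(5π) ≈ 0.2546 m/min.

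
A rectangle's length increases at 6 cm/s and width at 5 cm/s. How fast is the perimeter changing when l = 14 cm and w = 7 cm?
22 cm/s

P = 2(l + w)
dP/dt = 2(dl/dt + dw/dt) = 2(6 + 5) = 22 cm/s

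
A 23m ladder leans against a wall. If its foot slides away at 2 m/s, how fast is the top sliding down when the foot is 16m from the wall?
32√273/273 ≈ 1.937 m/s

x² + y² = 23²
2x·dx/dt + 2y·dy/dt = 0
dy/dt = -x/y · dx/dt = -16/√273 · 2 = -32√273/273 m/s
The top is descending at 32√273/273 ≈ 1.937 m/s.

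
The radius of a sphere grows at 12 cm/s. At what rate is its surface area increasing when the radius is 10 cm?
960π cm²/s

S = 4πr²
dS/dt = dS/dr · dr/dt = 8πr · 12
At r = 10: dS/dt = 960π cm²/s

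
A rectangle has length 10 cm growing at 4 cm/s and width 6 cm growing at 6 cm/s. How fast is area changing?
84 cm²/s

A = lw
dA/dt = w·dl/dt + l·dw/dt = 6·4 + 10·6 = 84 cm²/s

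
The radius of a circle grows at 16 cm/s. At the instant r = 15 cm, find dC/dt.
32π cm/s

C = 2πr
dC/dt = 2π · dr/dt = 2π · 16 = 32π cm/s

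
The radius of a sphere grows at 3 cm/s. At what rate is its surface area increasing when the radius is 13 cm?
312π cm²/s

S = 4πr²
dS/dt = dS/dr · dr/dt = 8πr · 3
At r = 13: dS/dt = 312π cm²/s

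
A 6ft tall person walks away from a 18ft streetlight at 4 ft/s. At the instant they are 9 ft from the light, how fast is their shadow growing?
2 ft/s

By similar triangles: 18/(x+s) = 6/s
Solving: s = 6x/12
ds/dt = 6/12 · dx/dt = 1/2 · 4 = 2 ft/s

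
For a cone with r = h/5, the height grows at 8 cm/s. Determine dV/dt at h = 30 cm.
288π cm³/s

V = (1/3)π(h/5)²h = πh³/75
dV/dt = πh²/25 · 8
At h = 30: dV/dt = 288π cm³/s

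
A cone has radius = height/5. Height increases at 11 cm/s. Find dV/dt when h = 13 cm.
1859π/25 cm³/s

V = (1/3)π(h/5)²h = πh³/75
dV/dt = πh²/25 · 11
At h = 13: dV/dt = 1859π/25 cm³/s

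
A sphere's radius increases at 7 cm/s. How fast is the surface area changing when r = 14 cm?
784π cm²/s

S = 4πr²
dS/dt = dS/dr · dr/dt = 8πr · 7
At r = 14: dS/dt = 784π cm²/s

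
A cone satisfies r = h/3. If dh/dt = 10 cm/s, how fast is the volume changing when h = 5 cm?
250π/9 cm³/s

V = (1/3)π(h/3)²h = πh³/27
dV/dt = πh²/9 · 10
At h = 5: dV/dt = 250π/9 cm³/s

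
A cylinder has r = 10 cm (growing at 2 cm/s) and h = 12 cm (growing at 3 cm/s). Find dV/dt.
780π cm³/s

V = πr²h
dV/dt = 2πrh·dr/dt + πr²·dh/dt
= 2π(10)(12)(2) + π(10)²(3)
= 780π cm³/s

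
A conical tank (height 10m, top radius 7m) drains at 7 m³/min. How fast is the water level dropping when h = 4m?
25/(28π) ≈ 0.2842 m/min

r/h = 7/10, so r = (7/10)h
V = (1/3)πr²h = (1/3)π((7/10)h)²h = (49/300)πh³
dV/dh = (49/100)πh²
dh/dt = (dV/dt)/(dV/dh) = -7/((49/100)π·4²) = -25/(28π) m/min
The level is dropping at 25/(28π) ≈ 0.2842 m/min.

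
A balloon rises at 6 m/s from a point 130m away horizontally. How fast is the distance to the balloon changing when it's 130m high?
3√2 ≈ 4.243 m/s

z² = 130² + y²
z = √(130² + 130²) = 130√2
dz/dt = y/z · dy/dt = 130/(130√2) · 6 = 3√2 ≈ 4.243 m/s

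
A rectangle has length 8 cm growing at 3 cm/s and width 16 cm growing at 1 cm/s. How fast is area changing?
56 cm²/s

A = lw
dA/dt = w·dl/dt + l·dw/dt = 16·3 + 8·1 = 56 cm²/s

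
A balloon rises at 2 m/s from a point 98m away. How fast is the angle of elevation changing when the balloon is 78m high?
0.012494 rad/s

tan(θ) = y/98
sec²(θ) · dθ/dt = (1/98) · dy/dt
dθ/dt = cos²(θ)/98 · 2 = 98/(98² + 78²) · 2
dθ/dt = 0.012494 rad/s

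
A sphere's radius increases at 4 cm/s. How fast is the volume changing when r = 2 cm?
64π cm³/s

V = (4/3)πr³
dV/dt = dV/dr · dr/dt = 4πr² · 4
At r = 2: dV/dt = 64π cm³/s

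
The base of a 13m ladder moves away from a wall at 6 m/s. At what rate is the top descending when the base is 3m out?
9√10/20 ≈ 1.423 m/s

x² + y² = 13²
2x·dx/dt + 2y·dy/dt = 0
dy/dt = -x/y · dx/dt = -3/(4√10) · 6 = -9√10/20 m/s
The top is descending at 9√10/20 ≈ 1.423 m/s.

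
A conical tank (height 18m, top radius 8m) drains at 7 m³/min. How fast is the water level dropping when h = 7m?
81/(112π) ≈ 0.2302 m/min

r/h = 8/18, so r = (4/9)h
V = (1/3)πr²h = (1/3)π((4/9)h)²h = (16/243)πh³
dV/dh = (16/81)πh²
dh/dt = (dV/dt)/(dV/dh) = -7/((16/81)π·7²) = -81/(112π) m/min
The level is dropping at 81/(112π) ≈ 0.2302 m/min.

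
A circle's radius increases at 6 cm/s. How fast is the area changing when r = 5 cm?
60π cm²/s

A = πr²
dA/dt = 2πr · dr/dt = 2π(5)(6) = 60π cm²/s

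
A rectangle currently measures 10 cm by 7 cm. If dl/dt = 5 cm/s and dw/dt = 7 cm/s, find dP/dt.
24 cm/s

P = 2(l + w)
dP/dt = 2(dl/dt + dw/dt) = 2(5 + 7) = 24 cm/s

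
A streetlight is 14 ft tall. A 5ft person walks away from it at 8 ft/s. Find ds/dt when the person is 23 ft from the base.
40/9 ft/s

By similar triangles: 14/(x+s) = 5/s
Solving: s = 5x/9
ds/dt = 5/9 · dx/dt = 5/9 · 8 = 40/9 ft/s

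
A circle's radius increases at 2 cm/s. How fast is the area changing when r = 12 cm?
48π cm²/s

A = πr²
dA/dt = 2πr · dr/dt = 2π(12)(2) = 48π cm²/s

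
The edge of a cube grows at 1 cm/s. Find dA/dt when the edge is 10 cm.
120 cm²/s

A = 6s²
dA/dt = 12s · ds/dt = 12·10·1 = 120 cm²/s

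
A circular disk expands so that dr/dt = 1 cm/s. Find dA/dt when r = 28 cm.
56π cm²/s

A = πr²
dA/dt = 2πr · dr/dt = 2π(28)(1) = 56π cm²/s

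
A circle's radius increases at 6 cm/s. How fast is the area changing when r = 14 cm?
168π cm²/s

A = πr²
dA/dt = 2πr · dr/dt = 2π(14)(6) = 168π cm²/s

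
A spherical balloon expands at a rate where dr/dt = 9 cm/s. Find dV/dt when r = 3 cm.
324π cm³/s

V = (4/3)πr³
dV/dt = dV/dr · dr/dt = 4πr² · 9
At r = 3: dV/dt = 324π cm³/s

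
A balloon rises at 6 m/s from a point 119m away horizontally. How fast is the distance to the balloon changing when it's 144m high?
864√34897/34897 ≈ 4.625 m/s

z² = 119² + y²
z = √(119² + 144²) = √34897
dz/dt = y/z · dy/dt = 144/√34897 · 6 = 864√34897/34897 ≈ 4.625 m/s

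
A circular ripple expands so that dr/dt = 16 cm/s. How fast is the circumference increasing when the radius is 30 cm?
32π cm/s

C = 2πr
dC/dt = 2π · dr/dt = 2π · 16 = 32π cm/s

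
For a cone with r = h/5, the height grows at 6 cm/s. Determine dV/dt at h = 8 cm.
384π/25 cm³/s

V = (1/3)π(h/5)²h = πh³/75
dV/dt = πh²/25 · 6
At h = 8: dV/dt = 384π/25 cm³/s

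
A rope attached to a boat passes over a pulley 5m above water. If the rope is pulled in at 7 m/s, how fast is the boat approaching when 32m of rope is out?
224√111/333 ≈ 7.087 m/s

rope² = x² + 5²
x = √(32² - 5²) = 3√111
dx/dt = (rope/x) · d(rope)/dt = (32/(3√111)) · (-7) = -224√111/333 m/s
The boat approaches at 224√111/333 ≈ 7.087 m/s.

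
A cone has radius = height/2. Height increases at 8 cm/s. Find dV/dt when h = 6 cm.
72π cm³/s

V = (1/3)π(h/2)²h = πh³/12
dV/dt = πh²/4 · 8
At h = 6: dV/dt = 72π cm³/s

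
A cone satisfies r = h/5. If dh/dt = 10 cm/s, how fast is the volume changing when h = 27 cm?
1458π/5 cm³/s

V = (1/3)π(h/5)²h = πh³/75
dV/dt = πh²/25 · 10
At h = 27: dV/dt = 1458π/5 cm³/s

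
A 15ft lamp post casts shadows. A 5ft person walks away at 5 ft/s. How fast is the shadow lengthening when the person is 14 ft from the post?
5/2 ft/s

By similar triangles: 15/(x+s) = 5/s
Solving: s = 5x/10
ds/dt = 5/10 · dx/dt = 1/2 · 5 = 5/2 ft/s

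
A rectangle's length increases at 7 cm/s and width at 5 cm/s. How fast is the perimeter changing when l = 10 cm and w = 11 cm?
24 cm/s

P = 2(l + w)
dP/dt = 2(dl/dt + dw/dt) = 2(7 + 5) = 24 cm/s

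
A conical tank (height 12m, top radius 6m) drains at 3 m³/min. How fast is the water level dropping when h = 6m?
1/(3π) ≈ 0.1061 m/min

r/h = 6/12, so r = (1/2)h
V = (1/3)πr²h = (1/3)π((1/2)h)²h = (1/12)πh³
dV/dh = (1/4)πh²
dh/dt = (dV/dt)/(dV/dh) = -3/((1/4)π·6²) = -1/(3π) m/min
The level is dropping at 1/(3π) ≈ 0.1061 m/min.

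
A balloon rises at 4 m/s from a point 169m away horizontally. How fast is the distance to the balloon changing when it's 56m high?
224√31697/31697 ≈ 1.258 m/s

z² = 169² + y²
z = √(169² + 56²) = √31697
dz/dt = y/z · dy/dt = 56/√31697 · 4 = 224√31697/31697 ≈ 1.258 m/s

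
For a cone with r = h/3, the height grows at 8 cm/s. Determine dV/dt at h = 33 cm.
968π cm³/s

V = (1/3)π(h/3)²h = πh³/27
dV/dt = πh²/9 · 8
At h = 33: dV/dt = 968π cm³/s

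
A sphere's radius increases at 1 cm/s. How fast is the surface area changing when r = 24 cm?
192π cm²/s

S = 4πr²
dS/dt = dS/dr · dr/dt = 8πr · 1
At r = 24: dS/dt = 192π cm²/s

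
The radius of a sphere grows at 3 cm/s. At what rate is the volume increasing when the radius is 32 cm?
12288π cm³/s

V = (4/3)πr³
dV/dt = dV/dr · dr/dt = 4πr² · 3
At r = 32: dV/dt = 12288π cm³/s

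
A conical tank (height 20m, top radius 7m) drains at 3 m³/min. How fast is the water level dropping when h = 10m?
12/(49π) ≈ 0.07795 m/min

r/h = 7/20, so r = (7/20)h
V = (1/3)πr²h = (1/3)π((7/20)h)²h = (49/1200)πh³
dV/dh = (49/400)πh²
dh/dt = (dV/dt)/(dV/dh) = -3/((49/400)π·10²) = -12/(49π) m/min
The level is dropping at 12/(49π) ≈ 0.07795 m/min.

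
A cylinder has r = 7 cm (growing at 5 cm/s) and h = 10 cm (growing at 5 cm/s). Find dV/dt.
945π cm³/s

V = πr²h
dV/dt = 2πrh·dr/dt + πr²·dh/dt
= 2π(7)(10)(5) + π(7)²(5)
= 945π cm³/s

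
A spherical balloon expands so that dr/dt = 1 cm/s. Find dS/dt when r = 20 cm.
160π cm²/s

S = 4πr²
dS/dt = dS/dr · dr/dt = 8πr · 1
At r = 20: dS/dt = 160π cm²/s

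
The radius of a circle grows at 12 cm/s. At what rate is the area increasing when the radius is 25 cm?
600π cm²/s

A = πr²
dA/dt = 2πr · dr/dt = 2π(25)(12) = 600π cm²/s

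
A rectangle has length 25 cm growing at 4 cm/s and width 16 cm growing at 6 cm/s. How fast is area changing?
214 cm²/s

A = lw
dA/dt = w·dl/dt + l·dw/dt = 16·4 + 25·6 = 214 cm²/s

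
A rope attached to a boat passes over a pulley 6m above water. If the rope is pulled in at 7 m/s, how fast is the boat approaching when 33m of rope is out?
77√13/39 ≈ 7.119 m/s

rope² = x² + 6²
x = √(33² - 6²) = 9√13
dx/dt = (rope/x) · d(rope)/dt = (33/(9√13)) · (-7) = -77√13/39 m/s
The boat approaches at 77√13/39 ≈ 7.119 m/s.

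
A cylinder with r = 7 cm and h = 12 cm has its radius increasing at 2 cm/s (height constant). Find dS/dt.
104π cm²/s

S = 2πrh + 2πr² (lateral + bases)
dS/dt = (2πh + 4πr)·dr/dt = (2π·12 + 4π·7)·2
= 104π cm²/s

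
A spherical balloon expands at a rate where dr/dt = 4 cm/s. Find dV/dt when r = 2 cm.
64π cm³/s

V = (4/3)πr³
dV/dt = dV/dr · dr/dt = 4πr² · 4
At r = 2: dV/dt = 64π cm³/s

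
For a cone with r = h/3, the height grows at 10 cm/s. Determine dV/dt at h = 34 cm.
11560π/9 cm³/s

V = (1/3)π(h/3)²h = πh³/27
dV/dt = πh²/9 · 10
At h = 34: dV/dt = 11560π/9 cm³/s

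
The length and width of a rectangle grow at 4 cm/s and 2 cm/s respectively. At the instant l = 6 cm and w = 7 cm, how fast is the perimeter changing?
12 cm/s

P = 2(l + w)
dP/dt = 2(dl/dt + dw/dt) = 2(4 + 2) = 12 cm/s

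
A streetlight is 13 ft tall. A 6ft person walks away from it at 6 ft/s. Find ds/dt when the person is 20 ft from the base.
36/7 ft/s

By similar triangles: 13/(x+s) = 6/s
Solving: s = 6x/7
ds/dt = 6/7 · dx/dt = 6/7 · 6 = 36/7 ft/s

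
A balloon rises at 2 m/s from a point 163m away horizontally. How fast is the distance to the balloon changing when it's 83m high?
83√33458/16729 ≈ 0.9075 m/s

z² = 163² + y²
z = √(163² + 83²) = √33458
dz/dt = y/z · dy/dt = 83/√33458 · 2 = 83√33458/16729 ≈ 0.9075 m/s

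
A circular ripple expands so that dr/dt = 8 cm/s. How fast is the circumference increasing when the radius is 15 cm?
16π cm/s

C = 2πr
dC/dt = 2π · dr/dt = 2π · 8 = 16π cm/s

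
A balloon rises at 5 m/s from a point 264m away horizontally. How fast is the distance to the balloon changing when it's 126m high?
105√2377/2377 ≈ 2.154 m/s

z² = 264² + y²
z = √(264² + 126²) = 6√2377
dz/dt = y/z · dy/dt = 126/(6√2377) · 5 = 105√2377/2377 ≈ 2.154 m/s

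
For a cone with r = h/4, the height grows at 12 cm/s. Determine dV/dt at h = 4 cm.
12π cm³/s

V = (1/3)π(h/4)²h = πh³/48
dV/dt = πh²/16 · 12
At h = 4: dV/dt = 12π cm³/s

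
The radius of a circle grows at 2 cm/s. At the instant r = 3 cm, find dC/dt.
4π cm/s

C = 2πr
dC/dt = 2π · dr/dt = 2π · 2 = 4π cm/s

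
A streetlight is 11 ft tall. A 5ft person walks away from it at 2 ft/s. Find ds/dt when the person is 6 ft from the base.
5/3 ft/s

By similar triangles: 11/(x+s) = 5/s
Solving: s = 5x/6
ds/dt = 5/6 · dx/dt = 5/6 · 2 = 5/3 ft/s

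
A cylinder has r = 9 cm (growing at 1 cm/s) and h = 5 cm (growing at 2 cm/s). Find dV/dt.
252π cm³/s

V = πr²h
dV/dt = 2πrh·dr/dt + πr²·dh/dt
= 2π(9)(5)(1) + π(9)²(2)
= 252π cm³/s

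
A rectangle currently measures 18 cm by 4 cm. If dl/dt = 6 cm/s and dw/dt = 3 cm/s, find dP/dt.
18 cm/s

P = 2(l + w)
dP/dt = 2(dl/dt + dw/dt) = 2(6 + 3) = 18 cm/s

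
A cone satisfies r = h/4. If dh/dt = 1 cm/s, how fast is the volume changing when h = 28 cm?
49π cm³/s

V = (1/3)π(h/4)²h = πh³/48
dV/dt = πh²/16 · 1
At h = 28: dV/dt = 49π cm³/s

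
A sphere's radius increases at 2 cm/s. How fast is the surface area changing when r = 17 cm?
272π cm²/s

S = 4πr²
dS/dt = dS/dr · dr/dt = 8πr · 2
At r = 17: dS/dt = 272π cm²/s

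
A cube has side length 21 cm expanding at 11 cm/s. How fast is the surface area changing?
2772 cm²/s

A = 6s²
dA/dt = 12s · ds/dt = 12·21·11 = 2772 cm²/s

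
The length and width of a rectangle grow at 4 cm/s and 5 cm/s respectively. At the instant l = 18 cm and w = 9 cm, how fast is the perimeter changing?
18 cm/s

P = 2(l + w)
dP/dt = 2(dl/dt + dw/dt) = 2(4 + 5) = 18 cm/s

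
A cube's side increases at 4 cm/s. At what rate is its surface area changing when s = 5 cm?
240 cm²/s

A = 6s²
dA/dt = 12s · ds/dt = 12·5·4 = 240 cm²/s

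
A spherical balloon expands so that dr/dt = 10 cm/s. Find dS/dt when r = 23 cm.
1840π cm²/s

S = 4πr²
dS/dt = dS/dr · dr/dt = 8πr · 10
At r = 23: dS/dt = 1840π cm²/s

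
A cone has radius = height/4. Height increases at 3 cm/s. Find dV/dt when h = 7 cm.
147π/16 cm³/s

V = (1/3)π(h/4)²h = πh³/48
dV/dt = πh²/16 · 3
At h = 7: dV/dt = 147π/16 cm³/s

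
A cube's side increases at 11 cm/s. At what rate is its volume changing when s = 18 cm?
10692 cm³/s

V = s³
dV/dt = 3s² · ds/dt = 3·18²·11 = 10692 cm³/s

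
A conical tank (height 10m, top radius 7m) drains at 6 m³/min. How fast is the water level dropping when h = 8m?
75/(392π) ≈ 0.0609 m/min

r/h = 7/10, so r = (7/10)h
V = (1/3)πr²h = (1/3)π((7/10)h)²h = (49/300)πh³
dV/dh = (49/100)πh²
dh/dt = (dV/dt)/(dV/dh) = -6/((49/100)π·8²) = -75/(392π) m/min
The level is dropping at 75/(392π) ≈ 0.0609 m/min.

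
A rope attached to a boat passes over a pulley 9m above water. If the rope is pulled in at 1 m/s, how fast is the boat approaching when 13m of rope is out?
13√22/44 ≈ 1.386 m/s

rope² = x² + 9²
x = √(13² - 9²) = 2√22
dx/dt = (rope/x) · d(rope)/dt = (13/(2√22)) · (-1) = -13√22/44 m/s
The boat approaches at 13√22/44 ≈ 1.386 m/s.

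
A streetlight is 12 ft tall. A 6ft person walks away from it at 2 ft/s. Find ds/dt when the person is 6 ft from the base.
2 ft/s

By similar triangles: 12/(x+s) = 6/s
Solving: s = 6x/6
ds/dt = 6/6 · dx/dt = 1 · 2 = 2 ft/s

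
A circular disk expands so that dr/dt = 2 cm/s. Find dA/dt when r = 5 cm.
20π cm²/s

A = πr²
dA/dt = 2πr · dr/dt = 2π(5)(2) = 20π cm²/s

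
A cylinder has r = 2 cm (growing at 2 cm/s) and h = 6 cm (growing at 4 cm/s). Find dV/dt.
64π cm³/s

V = πr²h
dV/dt = 2πrh·dr/dt + πr²·dh/dt
= 2π(2)(6)(2) + π(2)²(4)
= 64π cm³/s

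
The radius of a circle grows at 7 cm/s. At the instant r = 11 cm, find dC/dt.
14π cm/s

C = 2πr
dC/dt = 2π · dr/dt = 2π · 7 = 14π cm/s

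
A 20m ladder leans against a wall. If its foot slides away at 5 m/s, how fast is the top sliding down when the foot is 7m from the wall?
35√39/117 ≈ 1.868 m/s

x² + y² = 20²
2x·dx/dt + 2y·dy/dt = 0
dy/dt = -x/y · dx/dt = -7/(3√39) · 5 = -35√39/117 m/s
The top is descending at 35√39/117 ≈ 1.868 m/s.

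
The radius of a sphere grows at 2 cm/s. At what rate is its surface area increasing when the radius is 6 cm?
96π cm²/s

S = 4πr²
dS/dt = dS/dr · dr/dt = 8πr · 2
At r = 6: dS/dt = 96π cm²/s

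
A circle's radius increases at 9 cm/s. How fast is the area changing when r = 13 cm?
234π cm²/s

A = πr²
dA/dt = 2πr · dr/dt = 2π(13)(9) = 234π cm²/s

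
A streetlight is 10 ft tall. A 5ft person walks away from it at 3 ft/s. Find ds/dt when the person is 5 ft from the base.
3 ft/s

By similar triangles: 10/(x+s) = 5/s
Solving: s = 5x/5
ds/dt = 5/5 · dx/dt = 1 · 3 = 3 ft/s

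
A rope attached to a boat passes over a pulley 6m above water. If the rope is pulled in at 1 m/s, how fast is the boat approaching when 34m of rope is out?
17√70/140 ≈ 1.016 m/s

rope² = x² + 6²
x = √(34² - 6²) = 4√70
dx/dt = (rope/x) · d(rope)/dt = (34/(4√70)) · (-1) = -17√70/140 m/s
The boat approaches at 17√70/140 ≈ 1.016 m/s.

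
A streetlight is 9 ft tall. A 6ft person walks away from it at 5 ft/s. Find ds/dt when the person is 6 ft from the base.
10 ft/s

By similar triangles: 9/(x+s) = 6/s
Solving: s = 6x/3
ds/dt = 6/3 · dx/dt = 2 · 5 = 10 ft/s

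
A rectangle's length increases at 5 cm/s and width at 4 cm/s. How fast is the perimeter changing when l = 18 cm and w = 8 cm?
18 cm/s

P = 2(l + w)
dP/dt = 2(dl/dt + dw/dt) = 2(5 + 4) = 18 cm/s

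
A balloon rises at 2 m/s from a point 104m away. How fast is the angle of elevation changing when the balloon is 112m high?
0.008904 rad/s

tan(θ) = y/104
sec²(θ) · dθ/dt = (1/104) · dy/dt
dθ/dt = cos²(θ)/104 · 2 = 104/(104² + 112²) · 2
dθ/dt = 0.008904 rad/s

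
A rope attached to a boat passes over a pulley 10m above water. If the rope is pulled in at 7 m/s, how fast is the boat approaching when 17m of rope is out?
17√21/9 ≈ 8.656 m/s

rope² = x² + 10²
x = √(17² - 10²) = 3√21
dx/dt = (rope/x) · d(rope)/dt = (17/(3√21)) · (-7) = -17√21/9 m/s
The boat approaches at 17√21/9 ≈ 8.656 m/s.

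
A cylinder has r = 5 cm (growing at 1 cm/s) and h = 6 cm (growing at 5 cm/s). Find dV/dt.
185π cm³/s

V = πr²h
dV/dt = 2πrh·dr/dt + πr²·dh/dt
= 2π(5)(6)(1) + π(5)²(5)
= 185π cm³/s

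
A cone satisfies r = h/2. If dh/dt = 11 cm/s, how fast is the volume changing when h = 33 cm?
11979π/4 cm³/s

V = (1/3)π(h/2)²h = πh³/12
dV/dt = πh²/4 · 11
At h = 33: dV/dt = 11979π/4 cm³/s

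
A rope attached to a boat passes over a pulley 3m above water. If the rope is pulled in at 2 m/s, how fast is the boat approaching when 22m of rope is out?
44√19/95 ≈ 2.019 m/s

rope² = x² + 3²
x = √(22² - 3²) = 5√19
dx/dt = (rope/x) · d(rope)/dt = (22/(5√19)) · (-2) = -44√19/95 m/s
The boat approaches at 44√19/95 ≈ 2.019 m/s.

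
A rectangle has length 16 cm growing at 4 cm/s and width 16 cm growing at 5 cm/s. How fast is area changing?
144 cm²/s

A = lw
dA/dt = w·dl/dt + l·dw/dt = 16·4 + 16·5 = 144 cm²/s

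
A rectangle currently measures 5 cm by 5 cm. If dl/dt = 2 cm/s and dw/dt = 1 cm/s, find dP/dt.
6 cm/s

P = 2(l + w)
dP/dt = 2(dl/dt + dw/dt) = 2(2 + 1) = 6 cm/s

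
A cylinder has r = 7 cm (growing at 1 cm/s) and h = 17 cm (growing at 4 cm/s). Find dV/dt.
434π cm³/s

V = πr²h
dV/dt = 2πrh·dr/dt + πr²·dh/dt
= 2π(7)(17)(1) + π(7)²(4)
= 434π cm³/s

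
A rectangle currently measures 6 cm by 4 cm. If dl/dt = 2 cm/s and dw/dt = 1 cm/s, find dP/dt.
6 cm/s

P = 2(l + w)
dP/dt = 2(dl/dt + dw/dt) = 2(2 + 1) = 6 cm/s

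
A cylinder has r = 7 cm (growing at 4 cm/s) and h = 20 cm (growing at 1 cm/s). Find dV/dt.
1169π cm³/s

V = πr²h
dV/dt = 2πrh·dr/dt + πr²·dh/dt
= 2π(7)(20)(4) + π(7)²(1)
= 1169π cm³/s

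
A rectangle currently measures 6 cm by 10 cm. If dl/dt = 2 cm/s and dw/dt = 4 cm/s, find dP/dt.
12 cm/s

P = 2(l + w)
dP/dt = 2(dl/dt + dw/dt) = 2(2 + 4) = 12 cm/s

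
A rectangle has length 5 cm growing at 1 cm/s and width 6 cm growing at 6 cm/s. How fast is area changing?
36 cm²/s

A = lw
dA/dt = w·dl/dt + l·dw/dt = 6·1 + 5·6 = 36 cm²/s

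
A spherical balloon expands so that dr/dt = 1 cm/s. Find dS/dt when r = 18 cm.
144π cm²/s

S = 4πr²
dS/dt = dS/dr · dr/dt = 8πr · 1
At r = 18: dS/dt = 144π cm²/s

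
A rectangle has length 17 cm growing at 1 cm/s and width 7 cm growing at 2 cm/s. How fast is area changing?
41 cm²/s

A = lw
dA/dt = w·dl/dt + l·dw/dt = 7·1 + 17·2 = 41 cm²/s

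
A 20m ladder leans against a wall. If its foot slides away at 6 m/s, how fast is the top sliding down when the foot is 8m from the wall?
4√21/7 ≈ 2.619 m/s

x² + y² = 20²
2x·dx/dt + 2y·dy/dt = 0
dy/dt = -x/y · dx/dt = -8/(4√21) · 6 = -4√21/7 m/s
The top is descending at 4√21/7 ≈ 2.619 m/s.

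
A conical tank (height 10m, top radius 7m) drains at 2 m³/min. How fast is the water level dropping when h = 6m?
50/(441π) ≈ 0.03609 m/min

r/h = 7/10, so r = (7/10)h
V = (1/3)πr²h = (1/3)π((7/10)h)²h = (49/300)πh³
dV/dh = (49/100)πh²
dh/dt = (dV/dt)/(dV/dh) = -2/((49/100)π·6²) = -50/(441π) m/min
The level is dropping at 50/(441π) ≈ 0.03609 m/min.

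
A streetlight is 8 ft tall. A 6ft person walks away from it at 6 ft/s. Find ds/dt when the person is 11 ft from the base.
18 ft/s

By similar triangles: 8/(x+s) = 6/s
Solving: s = 6x/2
ds/dt = 6/2 · dx/dt = 3 · 6 = 18 ft/s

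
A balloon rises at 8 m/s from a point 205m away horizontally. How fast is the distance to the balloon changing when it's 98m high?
784√51629/51629 ≈ 3.45 m/s

z² = 205² + y²
z = √(205² + 98²) = √51629
dz/dt = y/z · dy/dt = 98/√51629 · 8 = 784√51629/51629 ≈ 3.45 m/s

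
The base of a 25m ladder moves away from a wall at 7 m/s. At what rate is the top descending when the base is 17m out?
17√21/12 ≈ 6.492 m/s

x² + y² = 25²
2x·dx/dt + 2y·dy/dt = 0
dy/dt = -x/y · dx/dt = -17/(4√21) · 7 = -17√21/12 m/s
The top is descending at 17√21/12 ≈ 6.492 m/s.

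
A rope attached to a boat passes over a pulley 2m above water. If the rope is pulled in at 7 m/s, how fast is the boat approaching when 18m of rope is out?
63√5/20 ≈ 7.044 m/s

rope² = x² + 2²
x = √(18² - 2²) = 8√5
dx/dt = (rope/x) · d(rope)/dt = (18/(8√5)) · (-7) = -63√5/20 m/s
The boat approaches at 63√5/20 ≈ 7.044 m/s.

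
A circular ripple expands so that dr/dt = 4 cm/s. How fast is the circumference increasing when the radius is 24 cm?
8π cm/s

C = 2πr
dC/dt = 2π · dr/dt = 2π · 4 = 8π cm/s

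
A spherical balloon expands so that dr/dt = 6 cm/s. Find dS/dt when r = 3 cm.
144π cm²/s

S = 4πr²
dS/dt = dS/dr · dr/dt = 8πr · 6
At r = 3: dS/dt = 144π cm²/s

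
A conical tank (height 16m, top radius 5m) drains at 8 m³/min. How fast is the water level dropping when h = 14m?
512/(1225π) ≈ 0.133 m/min

r/h = 5/16, so r = (5/16)h
V = (1/3)πr²h = (1/3)π((5/16)h)²h = (25/768)πh³
dV/dh = (25/256)πh²
dh/dt = (dV/dt)/(dV/dh) = -8/((25/256)π·14²) = -512/(1225π) m/min
The level is dropping at 512/(1225π) ≈ 0.133 m/min.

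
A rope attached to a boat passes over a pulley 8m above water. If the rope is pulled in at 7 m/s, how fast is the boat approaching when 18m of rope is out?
63√65/65 ≈ 7.814 m/s

rope² = x² + 8²
x = √(18² - 8²) = 2√65
dx/dt = (rope/x) · d(rope)/dt = (18/(2√65)) · (-7) = -63√65/65 m/s
The boat approaches at 63√65/65 ≈ 7.814 m/s.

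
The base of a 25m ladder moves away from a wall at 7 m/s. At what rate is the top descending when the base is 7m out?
49/24 ≈ 2.042 m/s

x² + y² = 25²
2x·dx/dt + 2y·dy/dt = 0
dy/dt = -x/y · dx/dt = -7/24 · 7 = -49/24 m/s
The top is descending at 49/24 ≈ 2.042 m/s.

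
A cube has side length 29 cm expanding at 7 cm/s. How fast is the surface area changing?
2436 cm²/s

A = 6s²
dA/dt = 12s · ds/dt = 12·29·7 = 2436 cm²/s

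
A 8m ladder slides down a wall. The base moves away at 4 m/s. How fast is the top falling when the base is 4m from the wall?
4√3/3 ≈ 2.309 m/s

x² + y² = 8²
2x·dx/dt + 2y·dy/dt = 0
dy/dt = -x/y · dx/dt = -4/(4√3) · 4 = -4√3/3 m/s
The top is descending at 4√3/3 ≈ 2.309 m/s.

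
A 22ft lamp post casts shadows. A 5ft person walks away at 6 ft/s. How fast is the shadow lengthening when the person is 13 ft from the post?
30/17 ft/s

By similar triangles: 22/(x+s) = 5/s
Solving: s = 5x/17
ds/dt = 5/17 · dx/dt = 5/17 · 6 = 30/17 ft/s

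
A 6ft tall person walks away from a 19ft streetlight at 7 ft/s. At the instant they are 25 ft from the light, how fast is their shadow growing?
42/13 ft/s

By similar triangles: 19/(x+s) = 6/s
Solving: s = 6x/13
ds/dt = 6/13 · dx/dt = 6/13 · 7 = 42/13 ft/s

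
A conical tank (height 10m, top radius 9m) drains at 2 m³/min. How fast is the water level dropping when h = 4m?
25/(162π) ≈ 0.04912 m/min

r/h = 9/10, so r = (9/10)h
V = (1/3)πr²h = (1/3)π((9/10)h)²h = (27/100)πh³
dV/dh = (81/100)πh²
dh/dt = (dV/dt)/(dV/dh) = -2/((81/100)π·4²) = -25/(162π) m/min
The level is dropping at 25/(162π) ≈ 0.04912 m/min.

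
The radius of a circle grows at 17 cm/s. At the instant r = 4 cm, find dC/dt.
34π cm/s

C = 2πr
dC/dt = 2π · dr/dt = 2π · 17 = 34π cm/s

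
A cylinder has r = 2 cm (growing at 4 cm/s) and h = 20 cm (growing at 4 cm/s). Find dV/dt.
336π cm³/s

V = πr²h
dV/dt = 2πrh·dr/dt + πr²·dh/dt
= 2π(2)(20)(4) + π(2)²(4)
= 336π cm³/s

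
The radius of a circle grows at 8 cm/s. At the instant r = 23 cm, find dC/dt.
16π cm/s

C = 2πr
dC/dt = 2π · dr/dt = 2π · 8 = 16π cm/s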